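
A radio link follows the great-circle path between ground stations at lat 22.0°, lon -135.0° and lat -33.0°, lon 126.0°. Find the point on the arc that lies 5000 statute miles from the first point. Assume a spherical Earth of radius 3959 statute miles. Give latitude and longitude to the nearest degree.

The haversine formula gives a central angle δ ≈ 1.903 rad (109.0°) between the endpoints. The total great-circle distance is δ·R ≈ 1.903 × 3959 ≈ 7532 mi, so the target fraction is f = 5000/7532 ≈ 0.664.
Interpolate at f ≈ 0.664 with slerp weights a = sin((1−f)δ)/sin δ ≈ 0.631, b = sin(fδ)/sin δ ≈ 1.008.
p = a·p₁ + b·p₂ ≈ (-0.911, 0.270, -0.312); φ = arcsin(p_z) ≈ -18.21°, λ = atan2(p_y, p_x) ≈ 163.49°.

≈ lat -18°, lon 163°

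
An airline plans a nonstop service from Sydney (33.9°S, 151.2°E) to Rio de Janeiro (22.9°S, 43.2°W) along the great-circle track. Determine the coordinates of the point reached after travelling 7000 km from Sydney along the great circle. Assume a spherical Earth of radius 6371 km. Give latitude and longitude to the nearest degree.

The haversine formula gives a central angle δ ≈ 2.122 rad (121.6°) between the endpoints. The total great-circle distance is δ·R ≈ 2.122 × 6371 ≈ 13518 km, so the target fraction is f = 7000/13518 ≈ 0.518.
Interpolate at f ≈ 0.518 with slerp weights a = sin((1−f)δ)/sin δ ≈ 1.002, b = sin(fδ)/sin δ ≈ 1.045.
p = a·p₁ + b·p₂ ≈ (-0.027, -0.259, -0.966); φ = arcsin(p_z) ≈ -74.94°, λ = atan2(p_y, p_x) ≈ -95.93°.

≈ 75°S, 96°W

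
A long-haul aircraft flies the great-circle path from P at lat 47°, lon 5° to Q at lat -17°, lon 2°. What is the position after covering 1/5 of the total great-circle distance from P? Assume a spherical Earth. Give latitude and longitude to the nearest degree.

Write both endpoints as unit vectors p₁, p₂ with components (cos φ cos λ, cos φ sin λ, sin φ).
The central angle between the endpoints is δ = arccos(p₁·p₂) ≈ 1.118 rad (64.1°).
Interpolate at f = 1/5 with slerp weights a = sin((1−f)δ)/sin δ ≈ 0.867, b = sin(fδ)/sin δ ≈ 0.247.
p = a·p₁ + b·p₂ ≈ (0.825, 0.060, 0.562); φ = arcsin(p_z) ≈ 34.20°, λ = atan2(p_y, p_x) ≈ 4.14°.

≈ lat 34°, lon 4°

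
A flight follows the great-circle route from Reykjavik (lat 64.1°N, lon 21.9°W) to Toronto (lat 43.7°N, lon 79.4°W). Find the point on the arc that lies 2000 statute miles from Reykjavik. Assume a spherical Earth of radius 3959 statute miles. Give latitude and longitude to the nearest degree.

The haversine formula gives a central angle δ ≈ 0.658 rad (37.7°) between the endpoints. The total great-circle distance is δ·R ≈ 0.658 × 3959 ≈ 2605 mi, so the target fraction is f = 2000/2605 ≈ 0.768.
Interpolate at f ≈ 0.768 with slerp weights a = sin((1−f)δ)/sin δ ≈ 0.249, b = sin(fδ)/sin δ ≈ 0.791.
p = a·p₁ + b·p₂ ≈ (0.206, -0.603, 0.771); φ = arcsin(p_z) ≈ 50.42°, λ = atan2(p_y, p_x) ≈ -71.12°.

≈ lat 50°N, lon 71°W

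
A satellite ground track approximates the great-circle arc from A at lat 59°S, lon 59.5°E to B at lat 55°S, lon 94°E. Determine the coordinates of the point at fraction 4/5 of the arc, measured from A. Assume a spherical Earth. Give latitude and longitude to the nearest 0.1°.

Convert each endpoint to a unit vector on the sphere (x = cos φ cos λ, y = cos φ sin λ, z = sin φ).
The central angle between the endpoints is δ = arccos(p₁·p₂) ≈ 0.331 rad (19.0°).
Interpolate at f = 4/5 with slerp weights a = sin((1−f)δ)/sin δ ≈ 0.204, b = sin(fδ)/sin δ ≈ 0.805.
p = a·p₁ + b·p₂ ≈ (0.021, 0.551, -0.834); φ = arcsin(p_z) ≈ -56.53°, λ = atan2(p_y, p_x) ≈ 87.82°.

≈ lat 56.5°S, lon 87.8°E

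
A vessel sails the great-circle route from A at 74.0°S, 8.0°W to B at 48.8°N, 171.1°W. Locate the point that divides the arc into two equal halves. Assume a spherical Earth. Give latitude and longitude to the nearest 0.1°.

Convert each endpoint to a unit vector on the sphere (x = cos φ cos λ, y = cos φ sin λ, z = sin φ).
The central angle between the endpoints is δ = arccos(p₁·p₂) ≈ 2.684 rad (153.8°).
Interpolate at f = 1/2 with slerp weights a = sin((1−f)δ)/sin δ ≈ 2.203, b = sin(fδ)/sin δ ≈ 2.203.
p = a·p₁ + b·p₂ ≈ (-0.832, -0.309, -0.460); φ = arcsin(p_z) ≈ -27.39°, λ = atan2(p_y, p_x) ≈ -159.63°.

≈ 27.4°S, 159.6°W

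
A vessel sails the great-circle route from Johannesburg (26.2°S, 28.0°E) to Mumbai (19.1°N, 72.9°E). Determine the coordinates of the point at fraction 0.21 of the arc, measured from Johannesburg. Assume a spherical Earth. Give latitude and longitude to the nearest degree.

≈ (17°S, 38°E)

The haversine formula gives a central angle δ ≈ 1.097 rad (62.9°) between the endpoints.
Interpolate at f = 0.21 with slerp weights a = sin((1−f)δ)/sin δ ≈ 0.857, b = sin(fδ)/sin δ ≈ 0.257.
p = a·p₁ + b·p₂ ≈ (0.750, 0.593, -0.294); φ = arcsin(p_z) ≈ -17.11°, λ = atan2(p_y, p_x) ≈ 38.32°.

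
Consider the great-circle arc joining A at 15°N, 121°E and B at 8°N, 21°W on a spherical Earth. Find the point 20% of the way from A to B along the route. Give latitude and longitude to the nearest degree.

≈ 26°N, 95°E

Convert each endpoint to a unit vector on the sphere (x = cos φ cos λ, y = cos φ sin λ, z = sin φ).
The central angle between the endpoints is δ = arccos(p₁·p₂) ≈ 2.371 rad (135.9°).
Interpolate at f = 0.20 with slerp weights a = sin((1−f)δ)/sin δ ≈ 1.360, b = sin(fδ)/sin δ ≈ 0.656.
p = a·p₁ + b·p₂ ≈ (-0.070, 0.894, 0.443); φ = arcsin(p_z) ≈ 26.32°, λ = atan2(p_y, p_x) ≈ 94.51°.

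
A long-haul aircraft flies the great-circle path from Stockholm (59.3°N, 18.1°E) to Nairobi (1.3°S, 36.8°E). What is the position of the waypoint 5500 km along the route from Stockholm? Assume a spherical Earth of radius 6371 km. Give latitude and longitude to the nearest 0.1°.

≈ 11.4°N, 34.4°E

From cos δ = sin φ₁ sin φ₂ + cos φ₁ cos φ₂ cos Δλ, the central angle is δ ≈ 1.088 rad (62.4°). The total great-circle distance is δ·R ≈ 1.088 × 6371 ≈ 6934 km, so the target fraction is f = 5500/6934 ≈ 0.793.
Interpolate at f ≈ 0.793 with slerp weights a = sin((1−f)δ)/sin δ ≈ 0.252, b = sin(fδ)/sin δ ≈ 0.858.
p = a·p₁ + b·p₂ ≈ (0.809, 0.554, 0.197); φ = arcsin(p_z) ≈ 11.37°, λ = atan2(p_y, p_x) ≈ 34.39°.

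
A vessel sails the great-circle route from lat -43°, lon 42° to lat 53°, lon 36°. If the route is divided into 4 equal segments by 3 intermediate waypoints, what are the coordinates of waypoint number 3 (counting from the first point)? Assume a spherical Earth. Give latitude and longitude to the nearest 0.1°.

≈ lat 29.0°, lon 38.1°

Write both endpoints as unit vectors p₁, p₂ with components (cos φ cos λ, cos φ sin λ, sin φ).
The central angle between the endpoints is δ = arccos(p₁·p₂) ≈ 1.678 rad (96.1°).
Interpolate at f = 3/4 with slerp weights a = sin((1−f)δ)/sin δ ≈ 0.410, b = sin(fδ)/sin δ ≈ 0.957.
p = a·p₁ + b·p₂ ≈ (0.689, 0.539, 0.485); φ = arcsin(p_z) ≈ 29.01°, λ = atan2(p_y, p_x) ≈ 38.05°.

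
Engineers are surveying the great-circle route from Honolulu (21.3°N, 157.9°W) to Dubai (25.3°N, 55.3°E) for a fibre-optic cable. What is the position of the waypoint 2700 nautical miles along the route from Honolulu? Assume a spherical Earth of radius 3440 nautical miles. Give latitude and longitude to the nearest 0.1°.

≈ 51.9°N, 159.3°E

Convert each endpoint to a unit vector on the sphere (x = cos φ cos λ, y = cos φ sin λ, z = sin φ).
The central angle between the endpoints is δ = arccos(p₁·p₂) ≈ 2.153 rad (123.3°). The total great-circle distance is δ·R ≈ 2.153 × 3440 ≈ 7405 nmi, so the target fraction is f = 2700/7405 ≈ 0.365.
Interpolate at f ≈ 0.365 with slerp weights a = sin((1−f)δ)/sin δ ≈ 1.172, b = sin(fδ)/sin δ ≈ 0.846.
p = a·p₁ + b·p₂ ≈ (-0.577, 0.218, 0.787); φ = arcsin(p_z) ≈ 51.94°, λ = atan2(p_y, p_x) ≈ 159.31°.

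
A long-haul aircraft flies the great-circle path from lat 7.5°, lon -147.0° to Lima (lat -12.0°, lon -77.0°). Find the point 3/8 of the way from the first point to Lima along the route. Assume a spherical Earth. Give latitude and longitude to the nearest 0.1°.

≈ lat -0.1°, lon -120.9°

The haversine formula gives a central angle δ ≈ 1.261 rad (72.3°) between the endpoints.
Interpolate at f = 3/8 with slerp weights a = sin((1−f)δ)/sin δ ≈ 0.745, b = sin(fδ)/sin δ ≈ 0.478.
p = a·p₁ + b·p₂ ≈ (-0.514, -0.858, -0.002); φ = arcsin(p_z) ≈ -0.13°, λ = atan2(p_y, p_x) ≈ -120.92°.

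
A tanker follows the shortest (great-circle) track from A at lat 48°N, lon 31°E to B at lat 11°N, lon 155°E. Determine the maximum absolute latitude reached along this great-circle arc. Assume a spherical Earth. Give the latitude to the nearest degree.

The great circle lies in the plane with unit normal n̂ = (p₁ × p₂)/|p₁ × p₂|.
Here n̂_z ≈ +0.559; the vertex latitude is φ_max = arccos|n̂_z| ≈ 56.0°.
Check via Clairaut: cos φ_max = |cos φ₁| · sin C = cos(48.0°)·sin(56.6°) ≈ 0.559, again giving ≈ 56.0°.

≈ 56°N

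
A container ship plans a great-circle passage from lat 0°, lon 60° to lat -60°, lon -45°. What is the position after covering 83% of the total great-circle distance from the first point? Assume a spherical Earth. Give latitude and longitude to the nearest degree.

Write both endpoints as unit vectors p₁, p₂ with components (cos φ cos λ, cos φ sin λ, sin φ).
The central angle between the endpoints is δ = arccos(p₁·p₂) ≈ 1.701 rad (97.4°).
Interpolate at f = 0.83 with slerp weights a = sin((1−f)δ)/sin δ ≈ 0.288, b = sin(fδ)/sin δ ≈ 0.996.
p = a·p₁ + b·p₂ ≈ (0.496, -0.103, -0.862); φ = arcsin(p_z) ≈ -59.58°, λ = atan2(p_y, p_x) ≈ -11.74°.

≈ lat -60°, lon -12°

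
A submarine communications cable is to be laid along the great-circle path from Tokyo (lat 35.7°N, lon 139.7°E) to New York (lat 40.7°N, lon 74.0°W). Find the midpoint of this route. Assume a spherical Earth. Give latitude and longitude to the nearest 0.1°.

Convert each endpoint to a unit vector on the sphere (x = cos φ cos λ, y = cos φ sin λ, z = sin φ).
The central angle between the endpoints is δ = arccos(p₁·p₂) ≈ 1.703 rad (97.6°).
Interpolate at f = 1/2 with slerp weights a = sin((1−f)δ)/sin δ ≈ 0.759, b = sin(fδ)/sin δ ≈ 0.759.
p = a·p₁ + b·p₂ ≈ (-0.311, -0.154, 0.938); φ = arcsin(p_z) ≈ 69.66°, λ = atan2(p_y, p_x) ≈ -153.62°.

≈ lat 69.7°N, lon 153.6°W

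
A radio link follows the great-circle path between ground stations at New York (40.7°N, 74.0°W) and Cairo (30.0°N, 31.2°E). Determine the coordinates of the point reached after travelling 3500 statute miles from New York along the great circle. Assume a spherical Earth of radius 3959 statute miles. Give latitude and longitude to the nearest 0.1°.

≈ (46.6°N, 1.9°W)

Write both endpoints as unit vectors p₁, p₂ with components (cos φ cos λ, cos φ sin λ, sin φ).
The central angle between the endpoints is δ = arccos(p₁·p₂) ≈ 1.416 rad (81.1°). The total great-circle distance is δ·R ≈ 1.416 × 3959 ≈ 5607 mi, so the target fraction is f = 3500/5607 ≈ 0.624.
Interpolate at f ≈ 0.624 with slerp weights a = sin((1−f)δ)/sin δ ≈ 0.514, b = sin(fδ)/sin δ ≈ 0.783.
p = a·p₁ + b·p₂ ≈ (0.687, -0.023, 0.726); φ = arcsin(p_z) ≈ 46.57°, λ = atan2(p_y, p_x) ≈ -1.93°.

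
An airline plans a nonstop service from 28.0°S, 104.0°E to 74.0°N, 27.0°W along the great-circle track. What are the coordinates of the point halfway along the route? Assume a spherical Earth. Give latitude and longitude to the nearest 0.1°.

≈ 33.9°N, 87.5°E

Write both endpoints as unit vectors p₁, p₂ with components (cos φ cos λ, cos φ sin λ, sin φ).
The central angle between the endpoints is δ = arccos(p₁·p₂) ≈ 2.228 rad (127.7°).
Interpolate at f = 1/2 with slerp weights a = sin((1−f)δ)/sin δ ≈ 1.134, b = sin(fδ)/sin δ ≈ 1.134.
p = a·p₁ + b·p₂ ≈ (0.036, 0.829, 0.558); φ = arcsin(p_z) ≈ 33.88°, λ = atan2(p_y, p_x) ≈ 87.50°.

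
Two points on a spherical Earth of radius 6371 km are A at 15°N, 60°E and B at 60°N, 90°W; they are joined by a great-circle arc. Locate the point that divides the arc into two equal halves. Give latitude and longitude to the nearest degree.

The haversine formula gives a central angle δ ≈ 1.766 rad (101.2°) between the endpoints.
Interpolate at f = 1/2 with slerp weights a = sin((1−f)δ)/sin δ ≈ 0.788, b = sin(fδ)/sin δ ≈ 0.788.
p = a·p₁ + b·p₂ ≈ (0.380, 0.265, 0.886); φ = arcsin(p_z) ≈ 62.38°, λ = atan2(p_y, p_x) ≈ 34.87°.

≈ 62°N, 35°E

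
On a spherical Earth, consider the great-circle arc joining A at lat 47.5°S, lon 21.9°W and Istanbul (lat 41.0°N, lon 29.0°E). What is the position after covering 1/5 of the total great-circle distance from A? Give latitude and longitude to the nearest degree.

From cos δ = sin φ₁ sin φ₂ + cos φ₁ cos φ₂ cos Δλ, the central angle is δ ≈ 1.734 rad (99.3°).
Interpolate at f = 1/5 with slerp weights a = sin((1−f)δ)/sin δ ≈ 0.996, b = sin(fδ)/sin δ ≈ 0.344.
p = a·p₁ + b·p₂ ≈ (0.852, -0.125, -0.509); φ = arcsin(p_z) ≈ -30.57°, λ = atan2(p_y, p_x) ≈ -8.35°.

≈ lat 31°S, lon 8°W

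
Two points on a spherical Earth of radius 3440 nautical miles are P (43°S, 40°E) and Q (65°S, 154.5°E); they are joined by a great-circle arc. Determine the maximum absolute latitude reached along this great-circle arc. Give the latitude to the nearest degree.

≈ 71°S

The great circle lies in the plane with unit normal n̂ = (p₁ × p₂)/|p₁ × p₂|.
Here n̂_z ≈ +0.323; the vertex latitude is φ_max = arccos|n̂_z| ≈ 71.2°.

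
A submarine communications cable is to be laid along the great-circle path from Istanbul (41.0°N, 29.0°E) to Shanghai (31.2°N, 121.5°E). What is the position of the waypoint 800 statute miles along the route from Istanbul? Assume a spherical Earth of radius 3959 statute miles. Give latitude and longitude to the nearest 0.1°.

From cos δ = sin φ₁ sin φ₂ + cos φ₁ cos φ₂ cos Δλ, the central angle is δ ≈ 1.254 rad (71.8°). The total great-circle distance is δ·R ≈ 1.254 × 3959 ≈ 4964 mi, so the target fraction is f = 800/4964 ≈ 0.161.
Interpolate at f ≈ 0.161 with slerp weights a = sin((1−f)δ)/sin δ ≈ 0.914, b = sin(fδ)/sin δ ≈ 0.211.
p = a·p₁ + b·p₂ ≈ (0.509, 0.488, 0.709); φ = arcsin(p_z) ≈ 45.15°, λ = atan2(p_y, p_x) ≈ 43.83°.

≈ 45.1°N, 43.8°E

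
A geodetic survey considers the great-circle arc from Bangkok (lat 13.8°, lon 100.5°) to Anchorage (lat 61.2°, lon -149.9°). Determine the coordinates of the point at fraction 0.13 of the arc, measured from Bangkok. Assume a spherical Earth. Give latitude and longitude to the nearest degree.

Convert each endpoint to a unit vector on the sphere (x = cos φ cos λ, y = cos φ sin λ, z = sin φ).
The central angle between the endpoints is δ = arccos(p₁·p₂) ≈ 1.519 rad (87.0°).
Interpolate at f = 0.13 with slerp weights a = sin((1−f)δ)/sin δ ≈ 0.970, b = sin(fδ)/sin δ ≈ 0.196.
p = a·p₁ + b·p₂ ≈ (-0.254, 0.879, 0.404); φ = arcsin(p_z) ≈ 23.80°, λ = atan2(p_y, p_x) ≈ 106.09°.

≈ lat 24°, lon 106°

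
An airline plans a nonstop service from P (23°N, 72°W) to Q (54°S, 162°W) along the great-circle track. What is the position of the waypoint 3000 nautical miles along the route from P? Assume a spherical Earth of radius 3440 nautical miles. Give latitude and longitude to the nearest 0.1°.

Convert each endpoint to a unit vector on the sphere (x = cos φ cos λ, y = cos φ sin λ, z = sin φ).
The central angle between the endpoints is δ = arccos(p₁·p₂) ≈ 1.892 rad (108.4°). The total great-circle distance is δ·R ≈ 1.892 × 3440 ≈ 6510 nmi, so the target fraction is f = 3000/6510 ≈ 0.461.
Interpolate at f ≈ 0.461 with slerp weights a = sin((1−f)δ)/sin δ ≈ 0.898, b = sin(fδ)/sin δ ≈ 0.807.
p = a·p₁ + b·p₂ ≈ (-0.196, -0.933, -0.302); φ = arcsin(p_z) ≈ -17.57°, λ = atan2(p_y, p_x) ≈ -101.84°.

≈ (17.6°S, 101.8°W)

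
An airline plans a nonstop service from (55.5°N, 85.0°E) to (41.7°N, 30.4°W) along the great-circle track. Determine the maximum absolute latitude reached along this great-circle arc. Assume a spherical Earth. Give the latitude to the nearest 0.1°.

The great circle lies in the plane with unit normal n̂ = (p₁ × p₂)/|p₁ × p₂|.
Here n̂_z ≈ -0.411; the vertex latitude is φ_max = arccos|n̂_z| ≈ 65.8°.

≈ 65.8°N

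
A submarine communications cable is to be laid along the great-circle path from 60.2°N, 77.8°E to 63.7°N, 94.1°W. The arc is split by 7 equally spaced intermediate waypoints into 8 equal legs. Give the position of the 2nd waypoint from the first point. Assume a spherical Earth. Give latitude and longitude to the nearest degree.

≈ 74°N, 74°E

From cos δ = sin φ₁ sin φ₂ + cos φ₁ cos φ₂ cos Δλ, the central angle is δ ≈ 0.976 rad (55.9°).
Interpolate at f = 2/8 with slerp weights a = sin((1−f)δ)/sin δ ≈ 0.807, b = sin(fδ)/sin δ ≈ 0.292.
p = a·p₁ + b·p₂ ≈ (0.076, 0.263, 0.962); φ = arcsin(p_z) ≈ 74.12°, λ = atan2(p_y, p_x) ≈ 73.98°.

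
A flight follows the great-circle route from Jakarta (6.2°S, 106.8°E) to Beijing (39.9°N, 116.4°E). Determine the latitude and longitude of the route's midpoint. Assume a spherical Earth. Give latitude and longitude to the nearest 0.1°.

≈ 16.9°N, 111.0°E

Convert each endpoint to a unit vector on the sphere (x = cos φ cos λ, y = cos φ sin λ, z = sin φ).
The central angle between the endpoints is δ = arccos(p₁·p₂) ≈ 0.819 rad (46.9°).
Interpolate at f = 1/2 with slerp weights a = sin((1−f)δ)/sin δ ≈ 0.545, b = sin(fδ)/sin δ ≈ 0.545.
p = a·p₁ + b·p₂ ≈ (-0.343, 0.893, 0.291); φ = arcsin(p_z) ≈ 16.90°, λ = atan2(p_y, p_x) ≈ 110.98°.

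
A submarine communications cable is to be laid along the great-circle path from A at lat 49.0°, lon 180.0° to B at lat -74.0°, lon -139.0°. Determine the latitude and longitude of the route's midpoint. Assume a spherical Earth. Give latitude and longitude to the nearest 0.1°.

Convert each endpoint to a unit vector on the sphere (x = cos φ cos λ, y = cos φ sin λ, z = sin φ).
The central angle between the endpoints is δ = arccos(p₁·p₂) ≈ 2.201 rad (126.1°).
Interpolate at f = 1/2 with slerp weights a = sin((1−f)δ)/sin δ ≈ 1.103, b = sin(fδ)/sin δ ≈ 1.103.
p = a·p₁ + b·p₂ ≈ (-0.953, -0.199, -0.228); φ = arcsin(p_z) ≈ -13.17°, λ = atan2(p_y, p_x) ≈ -168.18°.

≈ lat -13.2°, lon -168.2°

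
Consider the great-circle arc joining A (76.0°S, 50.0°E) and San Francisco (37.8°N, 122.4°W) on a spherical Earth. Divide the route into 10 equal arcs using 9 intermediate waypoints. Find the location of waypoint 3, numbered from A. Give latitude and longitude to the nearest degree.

≈ (61°S, 116°W)

The haversine formula gives a central angle δ ≈ 2.472 rad (141.6°) between the endpoints.
Interpolate at f = 3/10 with slerp weights a = sin((1−f)δ)/sin δ ≈ 1.591, b = sin(fδ)/sin δ ≈ 1.089.
p = a·p₁ + b·p₂ ≈ (-0.213, -0.431, -0.877); φ = arcsin(p_z) ≈ -61.23°, λ = atan2(p_y, p_x) ≈ -116.33°.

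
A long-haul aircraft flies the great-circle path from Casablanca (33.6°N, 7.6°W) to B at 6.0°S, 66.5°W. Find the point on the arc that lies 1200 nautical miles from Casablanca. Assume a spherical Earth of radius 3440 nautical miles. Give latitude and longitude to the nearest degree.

Write both endpoints as unit vectors p₁, p₂ with components (cos φ cos λ, cos φ sin λ, sin φ).
The central angle between the endpoints is δ = arccos(p₁·p₂) ≈ 1.192 rad (68.3°). The total great-circle distance is δ·R ≈ 1.192 × 3440 ≈ 4100 nmi, so the target fraction is f = 1200/4100 ≈ 0.293.
Interpolate at f ≈ 0.293 with slerp weights a = sin((1−f)δ)/sin δ ≈ 0.804, b = sin(fδ)/sin δ ≈ 0.368.
p = a·p₁ + b·p₂ ≈ (0.809, -0.424, 0.406); φ = arcsin(p_z) ≈ 23.97°, λ = atan2(p_y, p_x) ≈ -27.65°.

≈ 24°N, 28°W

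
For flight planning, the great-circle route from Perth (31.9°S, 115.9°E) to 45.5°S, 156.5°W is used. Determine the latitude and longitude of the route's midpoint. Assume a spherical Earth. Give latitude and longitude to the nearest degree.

The haversine formula gives a central angle δ ≈ 1.157 rad (66.3°) between the endpoints.
Interpolate at f = 1/2 with slerp weights a = sin((1−f)δ)/sin δ ≈ 0.597, b = sin(fδ)/sin δ ≈ 0.597.
p = a·p₁ + b·p₂ ≈ (-0.605, 0.289, -0.742); φ = arcsin(p_z) ≈ -47.87°, λ = atan2(p_y, p_x) ≈ 154.47°.

≈ 48°S, 154°E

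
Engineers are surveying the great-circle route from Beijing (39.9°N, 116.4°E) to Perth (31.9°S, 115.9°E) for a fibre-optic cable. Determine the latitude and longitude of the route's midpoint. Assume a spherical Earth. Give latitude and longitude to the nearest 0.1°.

≈ 4.0°N, 116.1°E

Convert each endpoint to a unit vector on the sphere (x = cos φ cos λ, y = cos φ sin λ, z = sin φ).
The central angle between the endpoints is δ = arccos(p₁·p₂) ≈ 1.253 rad (71.8°).
Interpolate at f = 1/2 with slerp weights a = sin((1−f)δ)/sin δ ≈ 0.617, b = sin(fδ)/sin δ ≈ 0.617.
p = a·p₁ + b·p₂ ≈ (-0.439, 0.896, 0.070); φ = arcsin(p_z) ≈ 4.00°, λ = atan2(p_y, p_x) ≈ 116.14°.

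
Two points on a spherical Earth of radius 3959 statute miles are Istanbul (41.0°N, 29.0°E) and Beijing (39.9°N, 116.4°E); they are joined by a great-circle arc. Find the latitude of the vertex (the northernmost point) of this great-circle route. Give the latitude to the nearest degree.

The great circle lies in the plane with unit normal n̂ = (p₁ × p₂)/|p₁ × p₂|.
Here n̂_z ≈ +0.647; the vertex latitude is φ_max = arccos|n̂_z| ≈ 49.7°.

≈ 50°N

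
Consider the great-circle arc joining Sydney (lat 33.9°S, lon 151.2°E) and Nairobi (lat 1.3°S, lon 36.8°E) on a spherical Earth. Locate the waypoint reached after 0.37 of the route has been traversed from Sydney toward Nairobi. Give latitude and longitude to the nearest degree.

≈ lat 35°S, lon 102°E

Convert each endpoint to a unit vector on the sphere (x = cos φ cos λ, y = cos φ sin λ, z = sin φ).
The central angle between the endpoints is δ = arccos(p₁·p₂) ≈ 1.907 rad (109.3°).
Interpolate at f = 0.37 with slerp weights a = sin((1−f)δ)/sin δ ≈ 0.988, b = sin(fδ)/sin δ ≈ 0.687.
p = a·p₁ + b·p₂ ≈ (-0.169, 0.807, -0.567); φ = arcsin(p_z) ≈ -34.52°, λ = atan2(p_y, p_x) ≈ 101.81°.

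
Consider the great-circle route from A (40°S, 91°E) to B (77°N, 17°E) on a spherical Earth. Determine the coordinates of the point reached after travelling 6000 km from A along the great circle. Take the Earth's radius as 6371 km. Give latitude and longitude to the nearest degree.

≈ (13°N, 78°E)

Write both endpoints as unit vectors p₁, p₂ with components (cos φ cos λ, cos φ sin λ, sin φ).
The central angle between the endpoints is δ = arccos(p₁·p₂) ≈ 2.188 rad (125.4°). The total great-circle distance is δ·R ≈ 2.188 × 6371 ≈ 13940 km, so the target fraction is f = 6000/13940 ≈ 0.430.
Interpolate at f ≈ 0.430 with slerp weights a = sin((1−f)δ)/sin δ ≈ 1.162, b = sin(fδ)/sin δ ≈ 0.992.
p = a·p₁ + b·p₂ ≈ (0.198, 0.955, 0.219); φ = arcsin(p_z) ≈ 12.65°, λ = atan2(p_y, p_x) ≈ 78.31°.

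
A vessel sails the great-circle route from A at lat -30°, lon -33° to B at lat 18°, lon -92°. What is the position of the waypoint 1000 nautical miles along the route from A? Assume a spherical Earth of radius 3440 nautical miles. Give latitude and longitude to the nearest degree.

≈ lat -20°, lon -48°

Write both endpoints as unit vectors p₁, p₂ with components (cos φ cos λ, cos φ sin λ, sin φ).
The central angle between the endpoints is δ = arccos(p₁·p₂) ≈ 1.298 rad (74.4°). The total great-circle distance is δ·R ≈ 1.298 × 3440 ≈ 4464 nmi, so the target fraction is f = 1000/4464 ≈ 0.224.
Interpolate at f ≈ 0.224 with slerp weights a = sin((1−f)δ)/sin δ ≈ 0.878, b = sin(fδ)/sin δ ≈ 0.298.
p = a·p₁ + b·p₂ ≈ (0.628, -0.697, -0.347); φ = arcsin(p_z) ≈ -20.30°, λ = atan2(p_y, p_x) ≈ -47.99°.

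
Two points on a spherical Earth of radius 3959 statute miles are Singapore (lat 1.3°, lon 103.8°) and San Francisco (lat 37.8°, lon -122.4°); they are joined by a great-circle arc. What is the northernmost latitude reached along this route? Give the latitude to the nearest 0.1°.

≈ 47.6°

The great circle lies in the plane with unit normal n̂ = (p₁ × p₂)/|p₁ × p₂|.
Here n̂_z ≈ +0.674; the vertex latitude is φ_max = arccos|n̂_z| ≈ 47.6°.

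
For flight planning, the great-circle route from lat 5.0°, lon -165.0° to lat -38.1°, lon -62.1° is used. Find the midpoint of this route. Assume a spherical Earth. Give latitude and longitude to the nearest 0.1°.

Convert each endpoint to a unit vector on the sphere (x = cos φ cos λ, y = cos φ sin λ, z = sin φ).
The central angle between the endpoints is δ = arccos(p₁·p₂) ≈ 1.802 rad (103.2°).
Interpolate at f = 1/2 with slerp weights a = sin((1−f)δ)/sin δ ≈ 0.805, b = sin(fδ)/sin δ ≈ 0.805.
p = a·p₁ + b·p₂ ≈ (-0.478, -0.768, -0.427); φ = arcsin(p_z) ≈ -25.26°, λ = atan2(p_y, p_x) ≈ -121.93°.

≈ lat -25.3°, lon -121.9°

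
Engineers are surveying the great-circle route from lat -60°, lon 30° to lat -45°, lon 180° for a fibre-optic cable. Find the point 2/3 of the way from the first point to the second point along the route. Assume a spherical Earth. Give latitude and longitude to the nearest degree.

The haversine formula gives a central angle δ ≈ 1.260 rad (72.2°) between the endpoints.
Interpolate at f = 2/3 with slerp weights a = sin((1−f)δ)/sin δ ≈ 0.428, b = sin(fδ)/sin δ ≈ 0.782.
p = a·p₁ + b·p₂ ≈ (-0.368, 0.107, -0.924); φ = arcsin(p_z) ≈ -67.49°, λ = atan2(p_y, p_x) ≈ 163.76°.

≈ lat -67°, lon 164°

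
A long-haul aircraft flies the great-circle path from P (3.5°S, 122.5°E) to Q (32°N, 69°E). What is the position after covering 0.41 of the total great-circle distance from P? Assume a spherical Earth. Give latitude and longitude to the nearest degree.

Write both endpoints as unit vectors p₁, p₂ with components (cos φ cos λ, cos φ sin λ, sin φ).
The central angle between the endpoints is δ = arccos(p₁·p₂) ≈ 1.080 rad (61.9°).
Interpolate at f = 0.41 with slerp weights a = sin((1−f)δ)/sin δ ≈ 0.675, b = sin(fδ)/sin δ ≈ 0.486.
p = a·p₁ + b·p₂ ≈ (-0.214, 0.953, 0.216); φ = arcsin(p_z) ≈ 12.49°, λ = atan2(p_y, p_x) ≈ 102.67°.

≈ (12°N, 103°E)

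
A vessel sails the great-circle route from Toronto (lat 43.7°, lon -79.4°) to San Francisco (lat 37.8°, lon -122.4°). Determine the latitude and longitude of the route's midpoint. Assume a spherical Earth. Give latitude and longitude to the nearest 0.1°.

≈ lat 42.8°, lon -101.9°

Convert each endpoint to a unit vector on the sphere (x = cos φ cos λ, y = cos φ sin λ, z = sin φ).
The central angle between the endpoints is δ = arccos(p₁·p₂) ≈ 0.571 rad (32.7°).
Interpolate at f = 1/2 with slerp weights a = sin((1−f)δ)/sin δ ≈ 0.521, b = sin(fδ)/sin δ ≈ 0.521.
p = a·p₁ + b·p₂ ≈ (-0.151, -0.718, 0.679); φ = arcsin(p_z) ≈ 42.80°, λ = atan2(p_y, p_x) ≈ -101.90°.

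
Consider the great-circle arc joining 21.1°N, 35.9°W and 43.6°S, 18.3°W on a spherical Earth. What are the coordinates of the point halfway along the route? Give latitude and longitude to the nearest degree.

Convert each endpoint to a unit vector on the sphere (x = cos φ cos λ, y = cos φ sin λ, z = sin φ).
The central angle between the endpoints is δ = arccos(p₁·p₂) ≈ 1.164 rad (66.7°).
Interpolate at f = 1/2 with slerp weights a = sin((1−f)δ)/sin δ ≈ 0.599, b = sin(fδ)/sin δ ≈ 0.599.
p = a·p₁ + b·p₂ ≈ (0.864, -0.464, -0.197); φ = arcsin(p_z) ≈ -11.38°, λ = atan2(p_y, p_x) ≈ -28.22°.

≈ 11°S, 28°W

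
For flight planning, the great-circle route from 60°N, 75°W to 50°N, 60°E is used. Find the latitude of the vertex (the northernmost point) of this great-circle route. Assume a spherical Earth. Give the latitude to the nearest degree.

The great circle lies in the plane with unit normal n̂ = (p₁ × p₂)/|p₁ × p₂|.
Here n̂_z ≈ +0.253; the vertex latitude is φ_max = arccos|n̂_z| ≈ 75.4°.

≈ 75°N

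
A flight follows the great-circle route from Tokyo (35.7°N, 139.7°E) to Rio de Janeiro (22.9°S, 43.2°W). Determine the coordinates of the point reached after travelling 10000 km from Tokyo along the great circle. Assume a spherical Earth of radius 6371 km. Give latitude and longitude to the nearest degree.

≈ 53°N, 60°W

Convert each endpoint to a unit vector on the sphere (x = cos φ cos λ, y = cos φ sin λ, z = sin φ).
The central angle between the endpoints is δ = arccos(p₁·p₂) ≈ 2.914 rad (167.0°). The total great-circle distance is δ·R ≈ 2.914 × 6371 ≈ 18564 km, so the target fraction is f = 10000/18564 ≈ 0.539.
Interpolate at f ≈ 0.539 with slerp weights a = sin((1−f)δ)/sin δ ≈ 4.317, b = sin(fδ)/sin δ ≈ 4.430.
p = a·p₁ + b·p₂ ≈ (0.301, -0.526, 0.795); φ = arcsin(p_z) ≈ 52.68°, λ = atan2(p_y, p_x) ≈ -60.21°.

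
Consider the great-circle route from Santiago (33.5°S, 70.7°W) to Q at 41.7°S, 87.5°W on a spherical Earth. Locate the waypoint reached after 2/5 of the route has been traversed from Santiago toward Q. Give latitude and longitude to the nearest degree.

≈ 37°S, 77°W

The haversine formula gives a central angle δ ≈ 0.272 rad (15.6°) between the endpoints.
Interpolate at f = 2/5 with slerp weights a = sin((1−f)δ)/sin δ ≈ 0.605, b = sin(fδ)/sin δ ≈ 0.404.
p = a·p₁ + b·p₂ ≈ (0.180, -0.777, -0.603); φ = arcsin(p_z) ≈ -37.06°, λ = atan2(p_y, p_x) ≈ -76.98°.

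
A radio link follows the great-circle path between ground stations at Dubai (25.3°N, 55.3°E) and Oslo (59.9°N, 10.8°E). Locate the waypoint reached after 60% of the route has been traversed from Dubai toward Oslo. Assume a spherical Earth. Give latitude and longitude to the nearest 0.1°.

≈ 48.2°N, 35.5°E

The haversine formula gives a central angle δ ≈ 0.805 rad (46.1°) between the endpoints.
Interpolate at f = 0.60 with slerp weights a = sin((1−f)δ)/sin δ ≈ 0.439, b = sin(fδ)/sin δ ≈ 0.644.
p = a·p₁ + b·p₂ ≈ (0.543, 0.387, 0.745); φ = arcsin(p_z) ≈ 48.16°, λ = atan2(p_y, p_x) ≈ 35.45°.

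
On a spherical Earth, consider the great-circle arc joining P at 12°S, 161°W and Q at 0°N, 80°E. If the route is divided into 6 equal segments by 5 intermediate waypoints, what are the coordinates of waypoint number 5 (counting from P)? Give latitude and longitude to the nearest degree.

The haversine formula gives a central angle δ ≈ 2.065 rad (118.3°) between the endpoints.
Interpolate at f = 5/6 with slerp weights a = sin((1−f)δ)/sin δ ≈ 0.383, b = sin(fδ)/sin δ ≈ 1.123.
p = a·p₁ + b·p₂ ≈ (-0.159, 0.984, -0.080); φ = arcsin(p_z) ≈ -4.57°, λ = atan2(p_y, p_x) ≈ 99.20°.

≈ 5°S, 99°E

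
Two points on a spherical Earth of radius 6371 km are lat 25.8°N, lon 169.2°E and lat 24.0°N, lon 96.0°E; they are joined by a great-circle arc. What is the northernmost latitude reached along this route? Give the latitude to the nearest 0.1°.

The great circle lies in the plane with unit normal n̂ = (p₁ × p₂)/|p₁ × p₂|.
Here n̂_z ≈ -0.865; the vertex latitude is φ_max = arccos|n̂_z| ≈ 30.1°.
Check via Clairaut: cos φ_max = |cos φ₁| · sin C = cos(25.8°)·sin(74.0°) ≈ 0.865, again giving ≈ 30.1°.

≈ 30.1°N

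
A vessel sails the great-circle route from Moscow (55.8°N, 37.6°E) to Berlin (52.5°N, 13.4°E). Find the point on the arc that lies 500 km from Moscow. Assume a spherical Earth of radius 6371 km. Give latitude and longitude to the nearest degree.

From cos δ = sin φ₁ sin φ₂ + cos φ₁ cos φ₂ cos Δλ, the central angle is δ ≈ 0.253 rad (14.5°). The total great-circle distance is δ·R ≈ 0.253 × 6371 ≈ 1609 km, so the target fraction is f = 500/1609 ≈ 0.311.
Interpolate at f ≈ 0.311 with slerp weights a = sin((1−f)δ)/sin δ ≈ 0.693, b = sin(fδ)/sin δ ≈ 0.314.
p = a·p₁ + b·p₂ ≈ (0.494, 0.282, 0.822); φ = arcsin(p_z) ≈ 55.30°, λ = atan2(p_y, p_x) ≈ 29.69°.

≈ 55°N, 30°E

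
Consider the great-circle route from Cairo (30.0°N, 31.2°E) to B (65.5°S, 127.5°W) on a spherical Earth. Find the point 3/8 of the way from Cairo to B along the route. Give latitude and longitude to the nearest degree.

From cos δ = sin φ₁ sin φ₂ + cos φ₁ cos φ₂ cos Δλ, the central angle is δ ≈ 2.481 rad (142.1°).
Interpolate at f = 3/8 with slerp weights a = sin((1−f)δ)/sin δ ≈ 1.629, b = sin(fδ)/sin δ ≈ 1.307.
p = a·p₁ + b·p₂ ≈ (0.877, 0.301, -0.374); φ = arcsin(p_z) ≈ -21.99°, λ = atan2(p_y, p_x) ≈ 18.94°.

≈ (22°S, 19°E)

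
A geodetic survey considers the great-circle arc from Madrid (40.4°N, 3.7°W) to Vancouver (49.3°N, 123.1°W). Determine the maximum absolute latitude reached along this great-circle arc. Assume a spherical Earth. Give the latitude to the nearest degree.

The great circle lies in the plane with unit normal n̂ = (p₁ × p₂)/|p₁ × p₂|.
Here n̂_z ≈ -0.447; the vertex latitude is φ_max = arccos|n̂_z| ≈ 63.5°.
Check via Clairaut: cos φ_max = |cos φ₁| · sin C = cos(40.4°)·sin(35.9°) ≈ 0.447, again giving ≈ 63.5°.

≈ 63°N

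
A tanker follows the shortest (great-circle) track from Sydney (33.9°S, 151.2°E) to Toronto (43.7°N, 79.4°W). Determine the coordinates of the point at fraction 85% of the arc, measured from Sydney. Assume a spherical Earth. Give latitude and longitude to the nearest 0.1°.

≈ 39.0°N, 106.8°W

Convert each endpoint to a unit vector on the sphere (x = cos φ cos λ, y = cos φ sin λ, z = sin φ).
The central angle between the endpoints is δ = arccos(p₁·p₂) ≈ 2.444 rad (140.0°).
Interpolate at f = 0.85 with slerp weights a = sin((1−f)δ)/sin δ ≈ 0.558, b = sin(fδ)/sin δ ≈ 1.361.
p = a·p₁ + b·p₂ ≈ (-0.225, -0.744, 0.629); φ = arcsin(p_z) ≈ 38.99°, λ = atan2(p_y, p_x) ≈ -106.80°.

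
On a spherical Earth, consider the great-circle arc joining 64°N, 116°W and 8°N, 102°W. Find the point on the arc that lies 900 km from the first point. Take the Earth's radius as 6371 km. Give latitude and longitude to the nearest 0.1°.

≈ 56.2°N, 111.9°W

The haversine formula gives a central angle δ ≈ 0.993 rad (56.9°) between the endpoints. The total great-circle distance is δ·R ≈ 0.993 × 6371 ≈ 6325 km, so the target fraction is f = 900/6325 ≈ 0.142.
Interpolate at f ≈ 0.142 with slerp weights a = sin((1−f)δ)/sin δ ≈ 0.898, b = sin(fδ)/sin δ ≈ 0.168.
p = a·p₁ + b·p₂ ≈ (-0.207, -0.517, 0.831); φ = arcsin(p_z) ≈ 56.17°, λ = atan2(p_y, p_x) ≈ -111.85°.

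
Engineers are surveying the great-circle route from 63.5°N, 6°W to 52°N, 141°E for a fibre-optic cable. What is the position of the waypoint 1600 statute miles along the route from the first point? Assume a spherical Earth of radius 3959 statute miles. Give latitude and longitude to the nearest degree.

From cos δ = sin φ₁ sin φ₂ + cos φ₁ cos φ₂ cos Δλ, the central angle is δ ≈ 1.076 rad (61.7°). The total great-circle distance is δ·R ≈ 1.076 × 3959 ≈ 4260 mi, so the target fraction is f = 1600/4260 ≈ 0.376.
Interpolate at f ≈ 0.376 with slerp weights a = sin((1−f)δ)/sin δ ≈ 0.707, b = sin(fδ)/sin δ ≈ 0.447.
p = a·p₁ + b·p₂ ≈ (0.100, 0.140, 0.985); φ = arcsin(p_z) ≈ 80.08°, λ = atan2(p_y, p_x) ≈ 54.47°.

≈ 80°N, 54°E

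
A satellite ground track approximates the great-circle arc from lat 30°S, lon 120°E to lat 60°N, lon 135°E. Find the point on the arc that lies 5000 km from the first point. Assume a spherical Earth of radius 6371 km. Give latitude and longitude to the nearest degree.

≈ lat 15°N, lon 125°E

Write both endpoints as unit vectors p₁, p₂ with components (cos φ cos λ, cos φ sin λ, sin φ).
The central angle between the endpoints is δ = arccos(p₁·p₂) ≈ 1.586 rad (90.8°). The total great-circle distance is δ·R ≈ 1.586 × 6371 ≈ 10102 km, so the target fraction is f = 5000/10102 ≈ 0.495.
Interpolate at f ≈ 0.495 with slerp weights a = sin((1−f)δ)/sin δ ≈ 0.718, b = sin(fδ)/sin δ ≈ 0.707.
p = a·p₁ + b·p₂ ≈ (-0.561, 0.788, 0.253); φ = arcsin(p_z) ≈ 14.66°, λ = atan2(p_y, p_x) ≈ 125.42°.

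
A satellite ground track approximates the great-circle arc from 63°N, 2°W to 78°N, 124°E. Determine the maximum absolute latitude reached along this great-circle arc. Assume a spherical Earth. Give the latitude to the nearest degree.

The great circle lies in the plane with unit normal n̂ = (p₁ × p₂)/|p₁ × p₂|.
Here n̂_z ≈ +0.132; the vertex latitude is φ_max = arccos|n̂_z| ≈ 82.4°.
Check via Clairaut: cos φ_max = |cos φ₁| · sin C = cos(63.0°)·sin(16.9°) ≈ 0.132, again giving ≈ 82.4°.

≈ 82°N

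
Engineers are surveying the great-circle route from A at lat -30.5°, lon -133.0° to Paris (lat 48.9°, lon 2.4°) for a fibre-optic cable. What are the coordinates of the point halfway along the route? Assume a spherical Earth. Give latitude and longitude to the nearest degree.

Write both endpoints as unit vectors p₁, p₂ with components (cos φ cos λ, cos φ sin λ, sin φ).
The central angle between the endpoints is δ = arccos(p₁·p₂) ≈ 2.475 rad (141.8°).
Interpolate at f = 1/2 with slerp weights a = sin((1−f)δ)/sin δ ≈ 1.528, b = sin(fδ)/sin δ ≈ 1.528.
p = a·p₁ + b·p₂ ≈ (0.106, -0.921, 0.376); φ = arcsin(p_z) ≈ 22.08°, λ = atan2(p_y, p_x) ≈ -83.45°.

≈ lat 22°, lon -83°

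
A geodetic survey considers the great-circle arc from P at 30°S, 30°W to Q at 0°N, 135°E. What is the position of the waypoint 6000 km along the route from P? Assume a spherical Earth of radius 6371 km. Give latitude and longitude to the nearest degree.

Convert each endpoint to a unit vector on the sphere (x = cos φ cos λ, y = cos φ sin λ, z = sin φ).
The central angle between the endpoints is δ = arccos(p₁·p₂) ≈ 2.562 rad (146.8°). The total great-circle distance is δ·R ≈ 2.562 × 6371 ≈ 16321 km, so the target fraction is f = 6000/16321 ≈ 0.368.
Interpolate at f ≈ 0.368 with slerp weights a = sin((1−f)δ)/sin δ ≈ 1.823, b = sin(fδ)/sin δ ≈ 1.476.
p = a·p₁ + b·p₂ ≈ (0.324, 0.254, -0.911); φ = arcsin(p_z) ≈ -65.70°, λ = atan2(p_y, p_x) ≈ 38.15°.

≈ 66°S, 38°E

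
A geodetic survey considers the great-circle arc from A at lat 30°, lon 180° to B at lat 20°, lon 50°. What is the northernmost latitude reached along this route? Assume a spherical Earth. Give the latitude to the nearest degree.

The great circle lies in the plane with unit normal n̂ = (p₁ × p₂)/|p₁ × p₂|.
Here n̂_z ≈ -0.666; the vertex latitude is φ_max = arccos|n̂_z| ≈ 48.2°.

≈ 48°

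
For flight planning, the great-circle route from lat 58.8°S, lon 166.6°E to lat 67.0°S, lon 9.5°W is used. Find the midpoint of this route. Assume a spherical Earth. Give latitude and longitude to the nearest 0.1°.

From cos δ = sin φ₁ sin φ₂ + cos φ₁ cos φ₂ cos Δλ, the central angle is δ ≈ 0.945 rad (54.2°).
Interpolate at f = 1/2 with slerp weights a = sin((1−f)δ)/sin δ ≈ 0.562, b = sin(fδ)/sin δ ≈ 0.562.
p = a·p₁ + b·p₂ ≈ (-0.067, 0.031, -0.997); φ = arcsin(p_z) ≈ -85.78°, λ = atan2(p_y, p_x) ≈ 154.89°.

≈ lat 85.8°S, lon 154.9°E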